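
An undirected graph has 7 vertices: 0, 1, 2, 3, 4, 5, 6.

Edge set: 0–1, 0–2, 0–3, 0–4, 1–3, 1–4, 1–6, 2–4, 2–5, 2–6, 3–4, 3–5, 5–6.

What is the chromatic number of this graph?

4

0, 1, 3, 4 are mutually adjacent (a clique of size 4), so at least 4 colors are needed.
4 colors suffice: color a → {4, 6}; color b → {2, 3}; color c → {0, 5}; color d → {1}. Every edge joins two different colors.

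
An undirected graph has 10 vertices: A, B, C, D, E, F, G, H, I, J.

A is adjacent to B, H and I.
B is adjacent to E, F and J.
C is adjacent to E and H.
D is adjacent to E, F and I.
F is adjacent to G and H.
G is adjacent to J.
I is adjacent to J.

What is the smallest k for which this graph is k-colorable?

3

The cycle D-E-C-H-F-D has odd length 5, so it cannot be 2-colored; at least 3 colors are needed.
3 colors suffice: color 1 → {A, E, F, J}; color 2 → {B, D, G, H}; color 3 → {C, I}. Each edge has distinct colors on its endpoints.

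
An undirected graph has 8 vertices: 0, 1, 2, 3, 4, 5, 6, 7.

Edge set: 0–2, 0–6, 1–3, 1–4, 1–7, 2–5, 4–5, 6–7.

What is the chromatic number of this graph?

The cycle 2-5-4-1-7-6-0-2 has odd length 7, so it cannot be 2-colored; at least 3 colors are needed.
One proper 3-coloring: 0=blue, 1=red, 2=red, 3=blue, 4=blue, 5=green, 6=red, 7=blue. Each edge has distinct colors on its endpoints.

3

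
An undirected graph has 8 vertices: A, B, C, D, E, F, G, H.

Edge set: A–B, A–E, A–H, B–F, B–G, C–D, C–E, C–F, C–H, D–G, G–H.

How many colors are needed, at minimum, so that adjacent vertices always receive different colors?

The cycle G-B-F-C-D-G has odd length 5, so it cannot be 2-colored; at least 3 colors are needed.
A valid assignment using 3 colors: A=blue, B=red, C=red, D=green, E=green, F=blue, G=blue, H=green. No two adjacent vertices share a color.

3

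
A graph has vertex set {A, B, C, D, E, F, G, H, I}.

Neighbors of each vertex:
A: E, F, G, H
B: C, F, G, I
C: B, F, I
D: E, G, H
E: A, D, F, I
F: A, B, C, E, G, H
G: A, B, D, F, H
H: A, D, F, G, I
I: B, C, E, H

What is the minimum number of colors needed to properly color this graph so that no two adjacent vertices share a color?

4

A, F, G, H are mutually adjacent (a clique of size 4), so at least 4 colors are needed.
A valid assignment using 4 colors: A=yellow, B=blue, C=green, D=red, E=blue, F=red, G=green, H=blue, I=red. Every edge joins two different colors.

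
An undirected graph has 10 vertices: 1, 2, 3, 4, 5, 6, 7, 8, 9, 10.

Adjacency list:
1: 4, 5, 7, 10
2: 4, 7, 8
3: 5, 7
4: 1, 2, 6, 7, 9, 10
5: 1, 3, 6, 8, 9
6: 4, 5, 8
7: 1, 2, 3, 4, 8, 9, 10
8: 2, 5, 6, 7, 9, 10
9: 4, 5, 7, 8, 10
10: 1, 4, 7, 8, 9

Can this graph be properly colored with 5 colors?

The chromatic number is 4. 7, 8, 9, 10 are mutually adjacent (a clique of size 4), so at least 4 colors are needed.
A valid assignment using 4 colors: 1=d, 2=c, 3=b, 4=b, 5=a, 6=c, 7=a, 8=b, 9=d, 10=c.
Since 5 ≥ 4, a proper 5-coloring certainly exists.

Yes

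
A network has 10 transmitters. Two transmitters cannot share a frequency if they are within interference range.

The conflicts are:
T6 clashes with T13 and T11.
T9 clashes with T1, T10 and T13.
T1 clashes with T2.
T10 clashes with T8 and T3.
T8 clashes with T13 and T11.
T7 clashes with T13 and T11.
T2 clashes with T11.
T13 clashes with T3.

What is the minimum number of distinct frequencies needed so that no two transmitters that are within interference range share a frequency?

T7 and T13 conflict, so at least 2 frequencies are needed.
A valid assignment using 2 frequencies: T6=2, T9=2, T1=1, T10=1, T8=2, T7=2, T2=2, T13=1, T11=1, T3=2. Every pair that conflicts lands in different frequencies.

2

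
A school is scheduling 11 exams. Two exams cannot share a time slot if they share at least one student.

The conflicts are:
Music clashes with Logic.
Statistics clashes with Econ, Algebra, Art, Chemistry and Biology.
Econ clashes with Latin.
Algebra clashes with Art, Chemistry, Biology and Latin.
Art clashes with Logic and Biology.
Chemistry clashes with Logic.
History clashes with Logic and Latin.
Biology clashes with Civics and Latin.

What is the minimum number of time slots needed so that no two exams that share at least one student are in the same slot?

4

Statistics, Algebra, Art, Biology are mutually in conflict, so at least 4 time slots are needed.
4 time slots suffice: Music=2, Statistics=2, Econ=1, Algebra=1, Art=4, Chemistry=3, History=3, Logic=1, Biology=3, Civics=1, Latin=2. No two conflicting exams share a time slot.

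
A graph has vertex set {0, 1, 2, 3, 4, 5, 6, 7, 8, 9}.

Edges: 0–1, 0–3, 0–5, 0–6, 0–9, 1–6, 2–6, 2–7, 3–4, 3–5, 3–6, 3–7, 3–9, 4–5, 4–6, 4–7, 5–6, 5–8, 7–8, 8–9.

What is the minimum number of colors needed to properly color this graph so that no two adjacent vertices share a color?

3, 4, 5, 6 are mutually adjacent (a clique of size 4), so at least 4 colors are needed.
4 colors suffice: 0=c, 1=b, 2=b, 3=b, 4=c, 5=d, 6=a, 7=a, 8=b, 9=a. No two adjacent vertices share a color.

4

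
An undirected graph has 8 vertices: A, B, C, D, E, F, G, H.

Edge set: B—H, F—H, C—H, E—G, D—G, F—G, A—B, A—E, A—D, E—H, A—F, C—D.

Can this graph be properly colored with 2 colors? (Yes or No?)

The cycle C-H-B-A-D-C has odd length 5, so it cannot be 2-colored; at least 3 colors are needed.
So 2 colors are not enough.

No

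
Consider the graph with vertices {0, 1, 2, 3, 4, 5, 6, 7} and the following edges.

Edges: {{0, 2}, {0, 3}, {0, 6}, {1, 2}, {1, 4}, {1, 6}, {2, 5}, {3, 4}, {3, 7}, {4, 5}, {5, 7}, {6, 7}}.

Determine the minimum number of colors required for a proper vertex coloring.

3

The cycle 7-6-0-2-5-7 has odd length 5, so it cannot be 2-colored; at least 3 colors are needed.
3 colors suffice: color red → {0, 4, 7}; color blue → {2, 3, 6}; color green → {1, 5}. Every edge joins two different colors.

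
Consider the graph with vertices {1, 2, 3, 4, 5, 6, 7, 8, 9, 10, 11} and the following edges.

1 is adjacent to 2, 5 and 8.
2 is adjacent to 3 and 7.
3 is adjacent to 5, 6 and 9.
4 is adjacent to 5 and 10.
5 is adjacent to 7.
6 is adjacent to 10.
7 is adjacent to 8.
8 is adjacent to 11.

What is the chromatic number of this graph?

3

The cycle 3-6-10-4-5-3 has odd length 5, so it cannot be 2-colored; at least 3 colors are needed.
A valid assignment using 3 colors: 1=red, 2=blue, 3=red, 4=green, 5=blue, 6=blue, 7=red, 8=blue, 9=blue, 10=red, 11=red. Each edge has distinct colors on its endpoints.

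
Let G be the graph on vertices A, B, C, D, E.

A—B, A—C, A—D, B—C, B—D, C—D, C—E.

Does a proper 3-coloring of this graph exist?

A, B, C, D are mutually adjacent (a clique of size 4), so at least 4 colors are needed.
So 3 colors are not enough.

No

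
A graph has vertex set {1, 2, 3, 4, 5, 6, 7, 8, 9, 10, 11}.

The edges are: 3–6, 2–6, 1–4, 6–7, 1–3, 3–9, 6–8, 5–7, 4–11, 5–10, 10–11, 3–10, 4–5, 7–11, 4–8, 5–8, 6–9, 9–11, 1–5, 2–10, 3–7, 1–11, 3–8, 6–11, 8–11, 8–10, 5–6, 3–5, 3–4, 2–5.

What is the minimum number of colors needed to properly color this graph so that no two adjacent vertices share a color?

4

3, 5, 8, 10 form a clique, so at least 4 colors are needed.
4 colors suffice: color a → {2, 3, 11}; color b → {5, 9}; color c → {4, 6, 10}; color d → {1, 7, 8}. Every edge joins two different colors.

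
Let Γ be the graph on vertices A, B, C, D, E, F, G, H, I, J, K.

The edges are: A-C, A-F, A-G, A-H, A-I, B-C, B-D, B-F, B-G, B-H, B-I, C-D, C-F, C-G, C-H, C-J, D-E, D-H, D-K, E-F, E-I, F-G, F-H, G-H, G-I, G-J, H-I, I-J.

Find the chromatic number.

A, C, F, G, H form a clique, so at least 5 colors are needed.
A valid assignment using 5 colors: A=5, B=5, C=2, D=3, E=1, F=4, G=3, H=1, I=2, J=1, K=1. Each edge has distinct colors on its endpoints.

5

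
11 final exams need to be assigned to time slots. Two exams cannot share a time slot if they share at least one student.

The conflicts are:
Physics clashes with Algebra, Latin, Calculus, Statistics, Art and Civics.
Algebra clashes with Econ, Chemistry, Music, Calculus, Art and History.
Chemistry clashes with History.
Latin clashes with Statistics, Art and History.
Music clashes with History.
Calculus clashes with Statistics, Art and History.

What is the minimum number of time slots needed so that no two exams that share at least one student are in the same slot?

Physics, Algebra, Calculus, Art all conflict with each other, so at least 4 time slots are needed.
4 time slots suffice: time slot 1 → {Algebra, Latin, Civics}; time slot 2 → {Physics, Econ, History}; time slot 3 → {Chemistry, Music, Calculus}; time slot 4 → {Statistics, Art}. Each listed conflict is separated.

4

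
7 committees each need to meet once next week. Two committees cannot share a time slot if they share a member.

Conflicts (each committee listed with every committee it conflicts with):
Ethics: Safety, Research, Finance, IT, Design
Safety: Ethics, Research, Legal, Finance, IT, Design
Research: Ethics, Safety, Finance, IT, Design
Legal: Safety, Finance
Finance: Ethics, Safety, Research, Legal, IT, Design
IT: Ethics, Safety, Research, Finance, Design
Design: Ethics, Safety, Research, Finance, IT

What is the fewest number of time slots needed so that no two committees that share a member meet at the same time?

Ethics, Safety, Research, Finance, IT, Design are mutually in conflict, so at least 6 time slots are needed.
6 time slots suffice: time slot 1 → {Finance}; time slot 2 → {Safety}; time slot 3 → {Legal, IT}; time slot 4 → {Design}; time slot 5 → {Ethics}; time slot 6 → {Research}. Every pair that conflicts lands in different time slots.

6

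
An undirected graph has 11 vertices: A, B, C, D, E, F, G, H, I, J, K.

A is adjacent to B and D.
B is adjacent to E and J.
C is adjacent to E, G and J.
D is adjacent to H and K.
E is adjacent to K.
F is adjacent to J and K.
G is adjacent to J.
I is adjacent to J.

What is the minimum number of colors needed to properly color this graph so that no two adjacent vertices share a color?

C, G, J are pairwise adjacent, so at least 3 colors are needed.
One proper 3-coloring: A=3, B=2, C=2, D=1, E=1, F=3, G=3, H=2, I=2, J=1, K=2. Every edge joins two different colors.

3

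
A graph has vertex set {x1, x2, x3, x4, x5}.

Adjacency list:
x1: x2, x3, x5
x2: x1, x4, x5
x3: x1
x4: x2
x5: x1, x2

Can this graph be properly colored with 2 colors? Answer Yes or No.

No

x1, x2, x5 form a triangle, so at least 3 colors are needed.
So 2 colors are not enough.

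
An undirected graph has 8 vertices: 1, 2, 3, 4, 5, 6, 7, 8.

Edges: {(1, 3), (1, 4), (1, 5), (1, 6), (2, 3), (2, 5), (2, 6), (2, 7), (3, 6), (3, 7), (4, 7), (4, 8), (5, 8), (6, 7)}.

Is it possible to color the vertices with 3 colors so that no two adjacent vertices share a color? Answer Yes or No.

No

2, 3, 6, 7 are pairwise adjacent (a clique of size 4), so at least 4 colors are needed.
So 3 colors are not enough.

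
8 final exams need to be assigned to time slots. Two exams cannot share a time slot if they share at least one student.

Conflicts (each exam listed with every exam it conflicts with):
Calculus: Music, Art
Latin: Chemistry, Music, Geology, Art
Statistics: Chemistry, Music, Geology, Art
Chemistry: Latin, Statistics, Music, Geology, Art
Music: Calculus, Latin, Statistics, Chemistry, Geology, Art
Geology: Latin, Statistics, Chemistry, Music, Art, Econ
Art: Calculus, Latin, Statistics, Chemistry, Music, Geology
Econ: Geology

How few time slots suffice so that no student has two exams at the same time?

5

Latin, Chemistry, Music, Geology, Art are mutually in conflict, so at least 5 time slots are needed.
5 time slots suffice: Calculus=3, Latin=5, Statistics=5, Chemistry=4, Music=1, Geology=3, Art=2, Econ=1. No two conflicting exams share a time slot.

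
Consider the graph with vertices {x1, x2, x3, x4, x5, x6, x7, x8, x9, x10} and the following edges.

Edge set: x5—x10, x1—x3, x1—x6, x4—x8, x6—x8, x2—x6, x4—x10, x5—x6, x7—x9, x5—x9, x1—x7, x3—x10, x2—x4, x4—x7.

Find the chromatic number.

3

The cycle x9-x7-x4-x10-x5-x9 has odd length 5, so it cannot be 2-colored; at least 3 colors are needed.
3 colors suffice: x1=blue, x2=blue, x3=red, x4=red, x5=green, x6=red, x7=green, x8=blue, x9=red, x10=blue. Every edge joins two different colors.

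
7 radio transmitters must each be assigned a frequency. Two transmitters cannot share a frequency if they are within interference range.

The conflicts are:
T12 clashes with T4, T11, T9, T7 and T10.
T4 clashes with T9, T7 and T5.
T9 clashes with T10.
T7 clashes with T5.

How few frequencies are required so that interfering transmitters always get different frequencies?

3

T12, T4, T9 pairwise conflict, so at least 3 frequencies are needed.
3 frequencies suffice: frequency 1 → {T12, T5}; frequency 2 → {T4, T11, T10}; frequency 3 → {T9, T7}. Each listed conflict is separated.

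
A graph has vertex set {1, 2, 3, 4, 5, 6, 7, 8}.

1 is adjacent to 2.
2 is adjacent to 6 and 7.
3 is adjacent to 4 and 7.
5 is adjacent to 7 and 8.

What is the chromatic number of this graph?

2

3 and 7 are adjacent, so at least 2 colors are needed.
2 colors suffice: color red → {1, 4, 6, 7, 8}; color blue → {2, 3, 5}. No two adjacent vertices share a color.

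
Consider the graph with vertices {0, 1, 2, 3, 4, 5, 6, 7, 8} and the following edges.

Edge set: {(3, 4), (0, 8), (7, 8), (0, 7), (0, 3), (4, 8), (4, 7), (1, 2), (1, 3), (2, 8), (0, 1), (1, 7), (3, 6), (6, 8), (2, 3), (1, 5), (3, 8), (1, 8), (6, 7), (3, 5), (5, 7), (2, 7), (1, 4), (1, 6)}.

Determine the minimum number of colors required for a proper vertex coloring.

0, 1, 3, 8 are mutually adjacent (a clique of size 4), so at least 4 colors are needed.
4 colors suffice: color a → {1}; color b → {3, 7}; color c → {5, 8}; color d → {0, 2, 4, 6}. No two adjacent vertices share a color.

4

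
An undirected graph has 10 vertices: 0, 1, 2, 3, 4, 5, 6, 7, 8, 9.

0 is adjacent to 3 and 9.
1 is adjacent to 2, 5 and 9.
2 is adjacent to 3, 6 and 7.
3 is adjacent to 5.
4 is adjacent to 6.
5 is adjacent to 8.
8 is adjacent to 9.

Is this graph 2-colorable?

The cycle 5-8-9-0-3-5 has odd length 5, so it cannot be 2-colored; at least 3 colors are needed.
So 2 colors are not enough.

No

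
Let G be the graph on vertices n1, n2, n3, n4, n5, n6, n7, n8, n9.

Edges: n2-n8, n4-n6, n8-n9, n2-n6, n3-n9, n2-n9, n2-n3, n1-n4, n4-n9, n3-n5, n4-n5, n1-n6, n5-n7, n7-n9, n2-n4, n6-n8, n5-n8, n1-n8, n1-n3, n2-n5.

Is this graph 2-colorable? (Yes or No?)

No

n2, n3, n5 form a triangle, so at least 3 colors are needed.
So 2 colors are not enough.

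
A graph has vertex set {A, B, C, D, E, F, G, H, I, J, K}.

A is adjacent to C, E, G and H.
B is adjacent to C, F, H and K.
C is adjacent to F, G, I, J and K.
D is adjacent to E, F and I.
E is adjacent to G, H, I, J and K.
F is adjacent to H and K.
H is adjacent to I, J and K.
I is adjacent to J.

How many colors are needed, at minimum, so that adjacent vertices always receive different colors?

E, H, I, J form a clique, so at least 4 colors are needed.
4 colors suffice: color 1 → {C, D, H}; color 2 → {E, F}; color 3 → {A, I, K}; color 4 → {B, G, J}. Every edge joins two different colors.

4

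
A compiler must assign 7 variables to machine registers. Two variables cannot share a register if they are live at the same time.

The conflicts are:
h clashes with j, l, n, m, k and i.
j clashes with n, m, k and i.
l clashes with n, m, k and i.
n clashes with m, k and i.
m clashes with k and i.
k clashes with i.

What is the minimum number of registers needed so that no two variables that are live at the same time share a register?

6

h, l, n, m, k, i pairwise conflict, so at least 6 registers are needed.
6 registers suffice: register 1 → {m}; register 2 → {k}; register 3 → {n}; register 4 → {h}; register 5 → {i}; register 6 → {j, l}. Every pair that conflicts lands in different registers.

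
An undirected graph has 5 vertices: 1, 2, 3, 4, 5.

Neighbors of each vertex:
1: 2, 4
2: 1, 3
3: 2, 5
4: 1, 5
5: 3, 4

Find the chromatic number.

The cycle 3-5-4-1-2-3 has odd length 5, so it cannot be 2-colored; at least 3 colors are needed.
3 colors suffice: color red → {2, 4}; color blue → {1, 5}; color green → {3}. Every edge joins two different colors.

3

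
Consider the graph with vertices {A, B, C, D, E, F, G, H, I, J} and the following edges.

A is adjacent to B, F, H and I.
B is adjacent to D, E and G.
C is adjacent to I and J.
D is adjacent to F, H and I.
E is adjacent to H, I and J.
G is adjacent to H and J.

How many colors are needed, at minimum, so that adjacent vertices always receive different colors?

2

E and J are adjacent, so at least 2 colors are needed.
One proper 2-coloring: A=2, B=1, C=2, D=2, E=2, F=1, G=2, H=1, I=1, J=1. No two adjacent vertices share a color.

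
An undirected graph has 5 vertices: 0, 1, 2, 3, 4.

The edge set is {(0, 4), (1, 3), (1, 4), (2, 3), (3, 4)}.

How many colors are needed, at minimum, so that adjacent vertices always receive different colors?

1, 3, 4 are mutually adjacent, so at least 3 colors are needed.
3 colors suffice: color a → {2, 4}; color b → {0, 3}; color c → {1}. Each edge has distinct colors on its endpoints.

3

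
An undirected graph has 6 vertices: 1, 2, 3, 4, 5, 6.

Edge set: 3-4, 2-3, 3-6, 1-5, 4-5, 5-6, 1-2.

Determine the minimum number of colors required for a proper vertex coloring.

The cycle 3-2-1-5-6-3 has odd length 5, so it cannot be 2-colored; at least 3 colors are needed.
3 colors suffice: color a → {3, 5}; color b → {1, 4, 6}; color c → {2}. Every edge joins two different colors.

3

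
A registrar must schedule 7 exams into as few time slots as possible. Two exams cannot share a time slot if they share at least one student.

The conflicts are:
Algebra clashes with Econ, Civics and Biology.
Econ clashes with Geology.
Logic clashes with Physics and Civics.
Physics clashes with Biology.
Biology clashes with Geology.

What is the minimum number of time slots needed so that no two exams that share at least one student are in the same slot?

The cycle Biology-Algebra-Civics-Logic-Physics-Biology has odd length 5, so it cannot be 2-colored; at least 3 time slots are needed.
3 time slots suffice: time slot 1 → {Algebra, Logic, Geology}; time slot 2 → {Econ, Civics, Biology}; time slot 3 → {Physics}. Every pair that conflicts lands in different time slots.

3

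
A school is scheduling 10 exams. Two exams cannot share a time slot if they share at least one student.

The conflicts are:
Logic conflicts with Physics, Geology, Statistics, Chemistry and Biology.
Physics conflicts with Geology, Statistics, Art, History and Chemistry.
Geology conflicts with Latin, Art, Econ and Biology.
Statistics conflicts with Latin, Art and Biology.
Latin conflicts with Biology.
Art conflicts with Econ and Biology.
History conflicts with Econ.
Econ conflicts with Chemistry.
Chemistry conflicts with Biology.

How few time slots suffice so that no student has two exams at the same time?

Geology, Latin, Biology are mutually in conflict, so at least 3 time slots are needed.
3 time slots suffice: time slot 1 → {Physics, Econ, Biology}; time slot 2 → {Geology, Statistics, History, Chemistry}; time slot 3 → {Logic, Latin, Art}. Each listed conflict is separated.

3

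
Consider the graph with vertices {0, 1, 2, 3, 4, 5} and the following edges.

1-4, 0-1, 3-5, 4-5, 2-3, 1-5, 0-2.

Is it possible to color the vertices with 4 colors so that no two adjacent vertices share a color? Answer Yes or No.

The chromatic number is 3. 1, 4, 5 are mutually adjacent, so at least 3 colors are needed.
3 colors suffice: 0=b, 1=a, 2=c, 3=a, 4=c, 5=b.
Since 4 ≥ 3, a proper 4-coloring certainly exists.

Yes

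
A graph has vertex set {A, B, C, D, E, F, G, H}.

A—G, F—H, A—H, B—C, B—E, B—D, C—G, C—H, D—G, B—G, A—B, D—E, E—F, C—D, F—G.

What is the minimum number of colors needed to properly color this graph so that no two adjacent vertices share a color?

B, C, D, G are pairwise adjacent (a clique of size 4), so at least 4 colors are needed.
4 colors suffice: color 1 → {E, G, H}; color 2 → {B, F}; color 3 → {A, C}; color 4 → {D}. No two adjacent vertices share a color.

4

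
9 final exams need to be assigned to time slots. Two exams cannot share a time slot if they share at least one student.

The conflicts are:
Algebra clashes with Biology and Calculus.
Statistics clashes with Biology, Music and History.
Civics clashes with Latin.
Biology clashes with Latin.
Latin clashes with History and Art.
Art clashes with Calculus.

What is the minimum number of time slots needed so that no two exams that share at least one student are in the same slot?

The cycle Biology-Latin-Art-Calculus-Algebra-Biology has odd length 5, so it cannot be 2-colored; at least 3 time slots are needed.
A valid assignment using 3 time slots: Algebra=1, Statistics=1, Civics=2, Biology=2, Music=2, Latin=1, History=2, Art=2, Calculus=3. No two conflicting exams share a time slot.

3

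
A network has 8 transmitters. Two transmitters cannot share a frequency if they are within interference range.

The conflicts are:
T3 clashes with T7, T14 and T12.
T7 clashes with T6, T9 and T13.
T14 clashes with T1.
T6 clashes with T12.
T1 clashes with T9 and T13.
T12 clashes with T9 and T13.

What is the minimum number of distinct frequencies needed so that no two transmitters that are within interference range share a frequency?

3

The cycle T1-T14-T3-T12-T9-T1 has odd length 5, so it cannot be 2-colored; at least 3 frequencies are needed.
A valid assignment using 3 frequencies: T3=2, T7=1, T14=3, T6=2, T1=1, T12=1, T9=2, T13=2. No two conflicting transmitters share a frequency.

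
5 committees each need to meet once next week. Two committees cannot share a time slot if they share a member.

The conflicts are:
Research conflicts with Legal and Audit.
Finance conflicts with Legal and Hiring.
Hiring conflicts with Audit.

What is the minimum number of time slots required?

3

The cycle Finance-Legal-Research-Audit-Hiring-Finance has odd length 5, so it cannot be 2-colored; at least 3 time slots are needed.
3 time slots suffice: time slot 1 → {Research, Hiring}; time slot 2 → {Legal, Audit}; time slot 3 → {Finance}. Each listed conflict is separated.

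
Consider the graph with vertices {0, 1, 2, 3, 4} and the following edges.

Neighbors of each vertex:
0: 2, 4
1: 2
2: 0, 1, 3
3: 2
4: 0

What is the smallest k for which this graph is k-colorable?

1 and 2 are adjacent, so at least 2 colors are needed.
2 colors suffice: color red → {2, 4}; color blue → {0, 1, 3}. No two adjacent vertices share a color.

2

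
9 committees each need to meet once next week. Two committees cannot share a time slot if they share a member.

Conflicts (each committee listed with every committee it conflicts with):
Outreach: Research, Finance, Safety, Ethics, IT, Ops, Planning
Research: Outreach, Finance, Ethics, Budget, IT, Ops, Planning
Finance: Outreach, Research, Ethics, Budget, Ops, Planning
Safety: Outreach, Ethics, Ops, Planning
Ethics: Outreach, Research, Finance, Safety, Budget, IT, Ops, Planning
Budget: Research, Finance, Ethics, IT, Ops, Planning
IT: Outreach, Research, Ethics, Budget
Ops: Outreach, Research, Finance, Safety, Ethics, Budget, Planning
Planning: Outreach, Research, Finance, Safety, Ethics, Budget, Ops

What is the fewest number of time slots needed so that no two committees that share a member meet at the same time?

Outreach, Research, Finance, Ethics, Ops, Planning are mutually in conflict, so at least 6 time slots are needed.
6 time slots suffice: time slot 1 → {Ethics}; time slot 2 → {IT, Planning}; time slot 3 → {Research, Safety}; time slot 4 → {Outreach, Budget}; time slot 5 → {Ops}; time slot 6 → {Finance}. Each listed conflict is separated.

6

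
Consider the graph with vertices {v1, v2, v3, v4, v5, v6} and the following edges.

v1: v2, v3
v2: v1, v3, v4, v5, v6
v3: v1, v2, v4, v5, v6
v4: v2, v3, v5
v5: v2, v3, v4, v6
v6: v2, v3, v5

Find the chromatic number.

v2, v3, v4, v5 form a clique, so at least 4 colors are needed.
4 colors suffice: color R → {v3}; color B → {v2}; color G → {v1, v5}; color Y → {v4, v6}. Each edge has distinct colors on its endpoints.

4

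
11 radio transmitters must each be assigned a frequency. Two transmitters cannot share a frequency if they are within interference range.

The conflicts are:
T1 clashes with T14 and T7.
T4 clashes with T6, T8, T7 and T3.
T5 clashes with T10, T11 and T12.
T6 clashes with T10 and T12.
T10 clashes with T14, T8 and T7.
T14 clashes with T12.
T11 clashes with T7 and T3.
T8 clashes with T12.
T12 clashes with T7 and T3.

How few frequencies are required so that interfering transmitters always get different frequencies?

2

T14 and T12 conflict, so at least 2 frequencies are needed.
Using 2 frequencies: T1=1, T4=1, T5=2, T6=2, T10=1, T14=2, T11=1, T8=2, T12=1, T7=2, T3=2. Each listed conflict is separated.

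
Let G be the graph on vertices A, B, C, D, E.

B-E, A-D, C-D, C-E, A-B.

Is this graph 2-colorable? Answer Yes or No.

The cycle B-A-D-C-E-B has odd length 5, so it cannot be 2-colored; at least 3 colors are needed.
So 2 colors are not enough.

No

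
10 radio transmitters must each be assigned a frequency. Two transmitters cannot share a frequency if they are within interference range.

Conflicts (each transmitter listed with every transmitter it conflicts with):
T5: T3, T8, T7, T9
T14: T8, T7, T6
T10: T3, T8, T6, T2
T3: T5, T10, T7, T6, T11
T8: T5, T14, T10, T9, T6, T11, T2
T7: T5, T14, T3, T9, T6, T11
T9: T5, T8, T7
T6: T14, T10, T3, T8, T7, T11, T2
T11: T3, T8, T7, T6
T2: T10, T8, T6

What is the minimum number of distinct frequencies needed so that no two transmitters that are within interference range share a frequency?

4

T3, T7, T6, T11 all conflict with each other, so at least 4 frequencies are needed.
4 frequencies suffice: frequency 1 → {T5, T6}; frequency 2 → {T8, T7}; frequency 3 → {T14, T3, T9, T2}; frequency 4 → {T10, T11}. Every pair that conflicts lands in different frequencies.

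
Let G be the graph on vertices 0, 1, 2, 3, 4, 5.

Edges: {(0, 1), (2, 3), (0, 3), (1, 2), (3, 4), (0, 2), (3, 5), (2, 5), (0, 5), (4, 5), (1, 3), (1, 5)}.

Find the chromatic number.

5

0, 1, 2, 3, 5 form a clique, so at least 5 colors are needed.
5 colors suffice: 0=green, 1=purple, 2=yellow, 3=red, 4=green, 5=blue. No two adjacent vertices share a color.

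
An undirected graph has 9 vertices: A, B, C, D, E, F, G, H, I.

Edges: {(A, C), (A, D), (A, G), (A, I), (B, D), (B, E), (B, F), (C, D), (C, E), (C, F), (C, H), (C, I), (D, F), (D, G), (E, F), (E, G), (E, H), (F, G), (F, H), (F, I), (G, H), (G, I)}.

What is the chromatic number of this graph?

C, E, F, H form a clique, so at least 4 colors are needed.
4 colors suffice: A=1, B=2, C=2, D=3, E=3, F=1, G=2, H=4, I=3. No two adjacent vertices share a color.

4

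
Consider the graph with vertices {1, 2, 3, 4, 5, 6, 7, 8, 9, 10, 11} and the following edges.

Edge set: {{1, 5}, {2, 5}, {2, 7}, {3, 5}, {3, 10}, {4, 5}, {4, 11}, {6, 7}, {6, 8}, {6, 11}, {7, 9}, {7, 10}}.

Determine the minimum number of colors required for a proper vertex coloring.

The cycle 7-2-5-3-10-7 has odd length 5, so it cannot be 2-colored; at least 3 colors are needed.
One proper 3-coloring: 1=blue, 2=blue, 3=green, 4=blue, 5=red, 6=blue, 7=red, 8=red, 9=blue, 10=blue, 11=red. Each edge has distinct colors on its endpoints.

3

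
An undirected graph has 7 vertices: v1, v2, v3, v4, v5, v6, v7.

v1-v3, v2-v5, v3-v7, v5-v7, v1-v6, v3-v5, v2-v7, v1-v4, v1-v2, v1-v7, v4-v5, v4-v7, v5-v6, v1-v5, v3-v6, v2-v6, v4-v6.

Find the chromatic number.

4

v1, v2, v5, v7 are mutually adjacent (a clique of size 4), so at least 4 colors are needed.
4 colors suffice: color 1 → {v5}; color 2 → {v1}; color 3 → {v6, v7}; color 4 → {v2, v3, v4}. Every edge joins two different colors.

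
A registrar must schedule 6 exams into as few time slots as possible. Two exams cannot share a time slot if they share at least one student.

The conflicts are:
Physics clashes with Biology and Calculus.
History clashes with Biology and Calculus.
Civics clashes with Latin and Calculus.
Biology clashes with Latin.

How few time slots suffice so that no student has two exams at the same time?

3

The cycle Civics-Calculus-History-Biology-Latin-Civics has odd length 5, so it cannot be 2-colored; at least 3 time slots are needed.
A valid assignment using 3 time slots: Physics=2, History=2, Civics=3, Biology=1, Latin=2, Calculus=1. Each listed conflict is separated.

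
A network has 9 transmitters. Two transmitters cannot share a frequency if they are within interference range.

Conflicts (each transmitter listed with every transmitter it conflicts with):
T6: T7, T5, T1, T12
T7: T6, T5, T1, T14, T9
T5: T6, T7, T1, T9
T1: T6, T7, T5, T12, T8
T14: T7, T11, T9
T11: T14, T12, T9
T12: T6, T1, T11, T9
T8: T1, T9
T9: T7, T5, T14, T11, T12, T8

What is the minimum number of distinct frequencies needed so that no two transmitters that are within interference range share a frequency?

T6, T7, T5, T1 are mutually in conflict, so at least 4 frequencies are needed.
A valid assignment using 4 frequencies: T6=4, T7=2, T5=3, T1=1, T14=4, T11=3, T12=2, T8=2, T9=1. Every pair that conflicts lands in different frequencies.

4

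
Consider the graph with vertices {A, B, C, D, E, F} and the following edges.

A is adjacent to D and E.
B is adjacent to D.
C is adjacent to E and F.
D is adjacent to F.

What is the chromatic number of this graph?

The cycle F-C-E-A-D-F has odd length 5, so it cannot be 2-colored; at least 3 colors are needed.
3 colors suffice: color 1 → {D, E}; color 2 → {A, B, C}; color 3 → {F}. Each edge has distinct colors on its endpoints.

3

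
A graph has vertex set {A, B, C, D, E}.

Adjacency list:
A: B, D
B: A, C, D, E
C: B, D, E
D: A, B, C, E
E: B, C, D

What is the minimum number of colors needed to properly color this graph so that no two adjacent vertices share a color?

B, C, D, E form a clique, so at least 4 colors are needed.
4 colors suffice: color 1 → {D}; color 2 → {B}; color 3 → {A, E}; color 4 → {C}. No two adjacent vertices share a color.

4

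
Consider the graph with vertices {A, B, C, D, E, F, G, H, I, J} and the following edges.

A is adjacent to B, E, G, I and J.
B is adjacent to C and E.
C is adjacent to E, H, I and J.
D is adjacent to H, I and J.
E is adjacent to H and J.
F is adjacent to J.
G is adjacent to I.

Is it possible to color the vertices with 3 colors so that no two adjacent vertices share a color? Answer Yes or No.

The chromatic number is 3. A, G, I are pairwise adjacent, so at least 3 colors are needed.
3 colors suffice: color red → {A, C, D, F}; color blue → {B, H, I, J}; color green → {E, G}.
That is already a proper 3-coloring.

Yes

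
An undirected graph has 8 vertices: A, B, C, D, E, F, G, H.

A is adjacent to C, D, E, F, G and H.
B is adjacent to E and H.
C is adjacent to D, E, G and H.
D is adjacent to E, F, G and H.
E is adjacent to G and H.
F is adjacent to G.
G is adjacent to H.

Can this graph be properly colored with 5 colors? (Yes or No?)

No

A, C, D, E, G, H form a clique, so at least 6 colors are needed.
So 5 colors are not enough.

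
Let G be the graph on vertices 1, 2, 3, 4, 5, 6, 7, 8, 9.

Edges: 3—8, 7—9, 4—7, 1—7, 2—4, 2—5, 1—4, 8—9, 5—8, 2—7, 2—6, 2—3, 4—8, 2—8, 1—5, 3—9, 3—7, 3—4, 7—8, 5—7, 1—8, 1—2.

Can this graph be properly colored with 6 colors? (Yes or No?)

The chromatic number is 5. 2, 3, 4, 7, 8 are mutually adjacent (a clique of size 5), so at least 5 colors are needed.
5 colors suffice: 1=d, 2=a, 3=d, 4=e, 5=e, 6=b, 7=c, 8=b, 9=a.
Since 6 ≥ 5, a proper 6-coloring certainly exists.

Yes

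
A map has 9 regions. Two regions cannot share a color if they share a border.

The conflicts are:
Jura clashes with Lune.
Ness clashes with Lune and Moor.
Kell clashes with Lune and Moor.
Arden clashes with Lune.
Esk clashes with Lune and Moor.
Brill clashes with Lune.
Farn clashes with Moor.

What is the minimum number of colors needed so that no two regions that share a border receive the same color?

Jura and Lune conflict, so at least 2 colors are needed.
2 colors suffice: color 1 → {Lune, Moor}; color 2 → {Jura, Ness, Kell, Arden, Esk, Brill, Farn}. No two conflicting regions share a color.

2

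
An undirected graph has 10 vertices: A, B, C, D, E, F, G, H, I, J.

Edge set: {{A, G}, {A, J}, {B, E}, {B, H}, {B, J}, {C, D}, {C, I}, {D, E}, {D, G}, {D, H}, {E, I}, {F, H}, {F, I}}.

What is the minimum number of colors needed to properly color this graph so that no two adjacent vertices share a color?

The cycle F-H-B-E-I-F has odd length 5, so it cannot be 2-colored; at least 3 colors are needed.
One proper 3-coloring: A=1, B=1, C=2, D=1, E=2, F=3, G=2, H=2, I=1, J=2. Each edge has distinct colors on its endpoints.

3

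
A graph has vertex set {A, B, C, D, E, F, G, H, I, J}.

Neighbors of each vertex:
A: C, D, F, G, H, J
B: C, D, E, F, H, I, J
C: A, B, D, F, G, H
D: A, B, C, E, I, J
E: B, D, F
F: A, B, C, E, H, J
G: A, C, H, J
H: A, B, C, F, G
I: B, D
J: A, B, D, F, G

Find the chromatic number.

A, C, F, H are pairwise adjacent (a clique of size 4), so at least 4 colors are needed.
4 colors suffice: A=1, B=1, C=3, D=2, E=3, F=2, G=2, H=4, I=3, J=3. Every edge joins two different colors.

4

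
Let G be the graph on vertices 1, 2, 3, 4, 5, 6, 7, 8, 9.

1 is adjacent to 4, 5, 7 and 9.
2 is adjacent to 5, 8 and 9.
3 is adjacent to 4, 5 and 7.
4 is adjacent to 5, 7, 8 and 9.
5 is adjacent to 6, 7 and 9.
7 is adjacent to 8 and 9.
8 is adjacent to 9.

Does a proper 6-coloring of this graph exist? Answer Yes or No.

The chromatic number is 5. 1, 4, 5, 7, 9 are mutually adjacent (a clique of size 5), so at least 5 colors are needed.
One proper 5-coloring: 1=e, 2=c, 3=b, 4=c, 5=a, 6=b, 7=d, 8=a, 9=b.
Since 6 ≥ 5, a proper 6-coloring certainly exists.

Yes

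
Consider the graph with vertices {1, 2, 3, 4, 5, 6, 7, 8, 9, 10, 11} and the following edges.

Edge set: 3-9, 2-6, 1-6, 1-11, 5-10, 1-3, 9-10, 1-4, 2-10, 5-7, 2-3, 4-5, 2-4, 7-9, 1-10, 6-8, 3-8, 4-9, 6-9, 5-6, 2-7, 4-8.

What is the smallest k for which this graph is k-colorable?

9 and 10 are adjacent, so at least 2 colors are needed.
2 colors suffice: 1=red, 2=red, 3=blue, 4=blue, 5=red, 6=blue, 7=blue, 8=red, 9=red, 10=blue, 11=blue. No two adjacent vertices share a color.

2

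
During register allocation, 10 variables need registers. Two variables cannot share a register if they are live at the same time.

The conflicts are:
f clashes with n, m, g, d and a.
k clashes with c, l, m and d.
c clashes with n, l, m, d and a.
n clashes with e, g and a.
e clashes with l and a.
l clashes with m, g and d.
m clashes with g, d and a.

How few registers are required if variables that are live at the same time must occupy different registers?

k, c, l, m, d all conflict with each other, so at least 5 registers are needed.
5 registers suffice: register 1 → {n, m}; register 2 → {l, a}; register 3 → {f, c, e}; register 4 → {g, d}; register 5 → {k}. No two conflicting variables share a register.

5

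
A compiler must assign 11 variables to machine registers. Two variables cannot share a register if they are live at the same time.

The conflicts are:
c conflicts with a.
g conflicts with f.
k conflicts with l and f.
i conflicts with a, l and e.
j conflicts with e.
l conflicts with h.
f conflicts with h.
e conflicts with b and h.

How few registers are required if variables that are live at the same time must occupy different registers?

2

j and e conflict, so at least 2 registers are needed.
2 registers suffice: register 1 → {a, l, f, e}; register 2 → {c, g, k, i, j, b, h}. Every pair that conflicts lands in different registers.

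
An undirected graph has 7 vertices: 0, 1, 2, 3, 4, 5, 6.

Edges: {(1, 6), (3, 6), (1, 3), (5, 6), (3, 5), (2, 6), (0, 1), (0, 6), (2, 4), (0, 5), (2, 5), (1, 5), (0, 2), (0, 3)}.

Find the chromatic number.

5

0, 1, 3, 5, 6 form a clique, so at least 5 colors are needed.
A valid assignment using 5 colors: 0=blue, 1=purple, 2=yellow, 3=yellow, 4=red, 5=red, 6=green. No two adjacent vertices share a color.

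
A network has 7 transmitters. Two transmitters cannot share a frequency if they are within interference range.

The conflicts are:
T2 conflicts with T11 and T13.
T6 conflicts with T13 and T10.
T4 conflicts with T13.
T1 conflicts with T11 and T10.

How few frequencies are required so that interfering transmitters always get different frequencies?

T6 and T10 conflict, so at least 2 frequencies are needed.
Using 2 frequencies: T2=2, T6=2, T4=2, T1=2, T11=1, T13=1, T10=1. No two conflicting transmitters share a frequency.

2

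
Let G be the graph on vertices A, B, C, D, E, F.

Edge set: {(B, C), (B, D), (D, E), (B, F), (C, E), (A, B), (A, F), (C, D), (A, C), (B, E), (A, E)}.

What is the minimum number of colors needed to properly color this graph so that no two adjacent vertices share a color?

B, C, D, E are mutually adjacent (a clique of size 4), so at least 4 colors are needed.
4 colors suffice: color red → {B}; color blue → {C, F}; color green → {A, D}; color yellow → {E}. No two adjacent vertices share a color.

4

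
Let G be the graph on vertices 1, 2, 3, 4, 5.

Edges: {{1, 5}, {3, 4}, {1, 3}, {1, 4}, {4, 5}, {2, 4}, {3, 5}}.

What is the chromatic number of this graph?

4

1, 3, 4, 5 are pairwise adjacent (a clique of size 4), so at least 4 colors are needed.
A valid assignment using 4 colors: 1=green, 2=blue, 3=yellow, 4=red, 5=blue. Each edge has distinct colors on its endpoints.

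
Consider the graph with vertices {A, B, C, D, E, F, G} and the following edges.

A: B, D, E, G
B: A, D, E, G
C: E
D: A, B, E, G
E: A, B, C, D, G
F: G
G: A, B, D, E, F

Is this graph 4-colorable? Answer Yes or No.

No

A, B, D, E, G are pairwise adjacent (a clique of size 5), so at least 5 colors are needed.
So 4 colors are not enough.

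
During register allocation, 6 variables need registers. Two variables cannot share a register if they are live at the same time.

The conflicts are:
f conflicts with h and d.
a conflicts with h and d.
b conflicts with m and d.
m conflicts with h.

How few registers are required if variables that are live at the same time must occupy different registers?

3

The cycle f-d-b-m-h-f has odd length 5, so it cannot be 2-colored; at least 3 registers are needed.
3 registers suffice: f=2, a=2, b=2, m=3, h=1, d=1. No two conflicting variables share a register.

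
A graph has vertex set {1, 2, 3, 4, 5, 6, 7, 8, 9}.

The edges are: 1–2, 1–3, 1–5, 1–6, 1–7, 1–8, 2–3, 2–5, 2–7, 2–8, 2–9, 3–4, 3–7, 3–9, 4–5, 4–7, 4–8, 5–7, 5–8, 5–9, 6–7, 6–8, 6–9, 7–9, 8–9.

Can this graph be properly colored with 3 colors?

2, 3, 7, 9 form a clique, so at least 4 colors are needed.
So 3 colors are not enough.

No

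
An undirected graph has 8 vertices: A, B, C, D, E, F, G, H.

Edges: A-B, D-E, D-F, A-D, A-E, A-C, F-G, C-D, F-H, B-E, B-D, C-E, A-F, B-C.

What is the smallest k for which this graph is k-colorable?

5

A, B, C, D, E form a clique, so at least 5 colors are needed.
5 colors suffice: A=2, B=4, C=3, D=1, E=5, F=3, G=1, H=1. No two adjacent vertices share a color.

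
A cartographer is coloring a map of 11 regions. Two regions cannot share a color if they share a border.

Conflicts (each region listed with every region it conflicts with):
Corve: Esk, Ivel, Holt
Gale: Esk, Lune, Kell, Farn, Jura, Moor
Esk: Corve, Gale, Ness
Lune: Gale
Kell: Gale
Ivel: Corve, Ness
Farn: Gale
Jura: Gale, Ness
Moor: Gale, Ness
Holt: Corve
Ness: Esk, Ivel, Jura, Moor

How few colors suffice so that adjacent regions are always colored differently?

2

Corve and Holt conflict, so at least 2 colors are needed.
2 colors suffice: Corve=1, Gale=1, Esk=2, Lune=2, Kell=2, Ivel=2, Farn=2, Jura=2, Moor=2, Holt=2, Ness=1. Every pair that conflicts lands in different colors.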